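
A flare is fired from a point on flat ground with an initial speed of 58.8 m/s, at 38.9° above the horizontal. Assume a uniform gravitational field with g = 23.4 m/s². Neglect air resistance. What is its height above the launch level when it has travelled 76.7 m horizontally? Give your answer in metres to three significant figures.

29.0 m

Horizontal component vₓ = 58.80 cos 38.9° = 45.76 m/s; vertical v_y0 = 58.80 sin 38.9° = 36.92 m/s.
x = vₓ t ⇒ t = 76.7/45.76 = 1.676 s.
Height: y = v_y0 t − ½ g t² = 36.92 × 1.676 − 11.70 × 1.676² = 61.89 − 32.87 = 29.02 m.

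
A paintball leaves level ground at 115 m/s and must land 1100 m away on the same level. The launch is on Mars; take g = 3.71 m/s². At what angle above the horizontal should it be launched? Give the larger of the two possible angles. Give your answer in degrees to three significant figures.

81.0°

From R = (v₀²/g) sin 2θ: sin 2θ = 3.71 × 1100 / 13225 = 0.3086.
2θ = 17.97° or 180° − 17.97° = 162.0°, so θ = 8.987° or 81.01°.
The larger angle is 81.01°.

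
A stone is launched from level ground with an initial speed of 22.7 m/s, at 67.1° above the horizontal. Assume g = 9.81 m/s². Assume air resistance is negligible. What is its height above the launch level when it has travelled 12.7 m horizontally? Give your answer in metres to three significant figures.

Horizontal component vₓ = 22.70 cos 67.1° = 8.833 m/s; vertical v_y0 = 22.70 sin 67.1° = 20.91 m/s.
At x = 12.7 m, t = x/vₓ = 12.7/8.833 = 1.438 s.
Height: y = v_y0 t − ½ g t² = 20.91 × 1.438 − 4.905 × 1.438² = 30.07 − 10.14 = 19.93 m.

19.9 m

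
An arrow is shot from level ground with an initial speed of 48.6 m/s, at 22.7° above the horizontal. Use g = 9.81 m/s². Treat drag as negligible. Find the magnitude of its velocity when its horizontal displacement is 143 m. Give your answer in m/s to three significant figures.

46.6 m/s

Resolve: vₓ = 48.60 cos 22.7° = 44.84 m/s and v_y0 = 48.60 sin 22.7° = 18.76 m/s.
Time to reach x = 143 m: t = x/vₓ = 143/44.84 = 3.189 s.
Vertical velocity there: v_y = v_y0 − g t = 18.76 − 9.81 × 3.189 = −12.53 m/s.
Speed: √(vₓ² + v_y²) = √(44.84² + 12.53²) = 46.55 m/s.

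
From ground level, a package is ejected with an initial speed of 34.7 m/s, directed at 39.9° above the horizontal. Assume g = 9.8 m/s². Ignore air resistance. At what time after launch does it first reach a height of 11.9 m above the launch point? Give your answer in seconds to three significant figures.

Horizontal component vₓ = 34.70 cos 39.9° = 26.62 m/s; vertical v_y0 = 34.70 sin 39.9° = 22.26 m/s.
Height y(t) = 22.26 t − 4.900 t² = 11.9 gives 4.900 t² − 22.26 t + 11.9 = 0.
t = [22.26 ± √(22.26² − 2·9.80·11.9)] / 9.80 = (22.26 ± 16.19) / 9.80, so t = 0.6190 s or t = 3.924 s.
The first (ascending) time is 0.6190 s.

0.619 s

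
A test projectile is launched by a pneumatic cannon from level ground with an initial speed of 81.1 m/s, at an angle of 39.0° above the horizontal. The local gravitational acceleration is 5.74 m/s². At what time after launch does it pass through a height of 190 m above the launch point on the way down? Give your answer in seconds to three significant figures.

12.5 s

Resolve: vₓ = 81.10 cos 39.0° = 63.03 m/s and v_y0 = 81.10 sin 39.0° = 51.04 m/s.
Set y = v_y0 t − ½ g t² = 190: 2.870 t² − 51.04 t + 190 = 0.
Quadratic formula: t = (51.04 ± √423.67) / 5.74 = (51.04 ± 20.58) / 5.74 → t = 5.306 s or 12.48 s.
The descending-branch root is 12.48 s.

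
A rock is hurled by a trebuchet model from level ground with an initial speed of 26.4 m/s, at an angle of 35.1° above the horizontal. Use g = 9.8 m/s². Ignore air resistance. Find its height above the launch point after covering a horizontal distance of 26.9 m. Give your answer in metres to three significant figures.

Components: vₓ = 26.40 cos 35.1° = 21.60 m/s, v_y0 = 26.40 sin 35.1° = 15.18 m/s.
x = vₓ t ⇒ t = 26.9/21.60 = 1.245 s.
Height: y = v_y0 t − ½ g t² = 15.18 × 1.245 − 4.900 × 1.245² = 18.91 − 7.600 = 11.31 m.

11.3 m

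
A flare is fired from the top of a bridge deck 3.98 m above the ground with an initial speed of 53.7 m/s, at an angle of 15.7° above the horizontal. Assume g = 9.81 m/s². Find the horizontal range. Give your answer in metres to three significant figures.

166 m

Components: vₓ = 53.70 cos 15.7° = 51.70 m/s, v_y0 = 53.70 sin 15.7° = 14.53 m/s.
Vertical motion (up positive, ground at y = 0): 4.905 t² − (14.53) t − 3.98 = 0, so t = (14.53 + √(14.53² + 2·9.81·3.98)) / 9.81 = (14.53 + 17.01) / 9.81 = 3.215 s.
Horizontal distance: R = vₓ t = 51.70 × 3.215 = 166.2 m.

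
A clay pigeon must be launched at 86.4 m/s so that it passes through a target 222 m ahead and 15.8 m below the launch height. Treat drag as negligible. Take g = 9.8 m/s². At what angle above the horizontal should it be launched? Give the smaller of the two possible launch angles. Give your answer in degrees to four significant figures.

Trajectory: y = x tanθ − g x² (1 + tan²θ)/(2v₀²). With x = 222, y = −15.8, v₀ = 86.4, g = 9.80:
32.35 tan²θ − 222 tanθ + (16.55) = 0.
tanθ = [222 ± √(222² − 4 × 32.35 × (16.55))] / (2 × 32.35) = (222 ± 217.1) / 64.70, giving tanθ = 0.07538 or 6.787.
θ = 4.311° or 81.62°; the smaller is 4.311°.

4.311°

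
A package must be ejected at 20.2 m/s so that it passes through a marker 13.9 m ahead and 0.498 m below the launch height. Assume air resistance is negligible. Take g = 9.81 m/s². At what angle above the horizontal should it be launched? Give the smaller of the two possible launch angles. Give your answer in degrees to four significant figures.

Trajectory: y = x tanθ − g x² (1 + tan²θ)/(2v₀²). With x = 13.9, y = −0.498, v₀ = 20.2, g = 9.81:
2.323 tan²θ − 13.9 tanθ + (1.825) = 0.
tanθ = [13.9 ± √(13.9² − 4 × 2.323 × (1.825))] / (2 × 2.323) = (13.9 ± 13.28) / 4.645, giving tanθ = 0.1343 or 5.851.
θ = 7.648° or 80.30°; the smaller is 7.648°.

7.648°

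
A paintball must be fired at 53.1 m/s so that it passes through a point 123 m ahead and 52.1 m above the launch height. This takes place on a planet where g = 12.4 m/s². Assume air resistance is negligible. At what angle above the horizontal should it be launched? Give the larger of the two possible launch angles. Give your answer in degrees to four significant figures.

Trajectory: y = x tanθ − g x² (1 + tan²θ)/(2v₀²). With x = 123, y = 52.1, v₀ = 53.1, g = 12.4:
33.27 tan²θ − 123 tanθ + (85.37) = 0.
tanθ = [123 ± √(123² − 4 × 33.27 × (85.37))] / (2 × 33.27) = (123 ± 61.40) / 66.53, giving tanθ = 0.9259 or 2.771.
θ = 42.80° or 70.16°; the larger is 70.16°.

70.16°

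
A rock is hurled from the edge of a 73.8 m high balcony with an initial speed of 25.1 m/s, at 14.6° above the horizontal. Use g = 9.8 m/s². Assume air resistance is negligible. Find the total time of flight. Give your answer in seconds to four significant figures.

4.580 s

Resolve: vₓ = 25.10 cos 14.6° = 24.29 m/s and v_y0 = 25.10 sin 14.6° = 6.327 m/s.
Vertical motion (up positive, ground at y = 0): 4.900 t² − (6.327) t − 73.8 = 0, so t = (6.327 + √(6.327² + 2·9.80·73.8)) / 9.80 = (6.327 + 38.56) / 9.80 = 4.580 s.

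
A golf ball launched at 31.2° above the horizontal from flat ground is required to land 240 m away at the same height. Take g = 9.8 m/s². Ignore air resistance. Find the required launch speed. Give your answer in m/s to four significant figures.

Level-ground range: R = v₀² sin(2θ)/g, so v₀ = √(gR / sin 2θ).
v₀ = √(9.80 × 240 / sin 62.40°) = √(2352 / 0.8862) = √2654.0 = 51.52 m/s.

51.52 m/s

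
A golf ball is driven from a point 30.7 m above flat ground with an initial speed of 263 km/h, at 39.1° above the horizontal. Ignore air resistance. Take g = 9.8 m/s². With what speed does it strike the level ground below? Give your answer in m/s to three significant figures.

Convert: 263 km/h = 263/3.6 = 73.06 m/s.
Components: vₓ = 73.06 cos 39.1° = 56.69 m/s, v_y0 = 73.06 sin 39.1° = 46.07 m/s.
With up positive and y = 0 at the ground: y(t) = 30.7 + (46.07) t − 4.900 t². Setting y = 0 and taking the positive root: t = [46.07 + √(46.07² + 2·9.80·30.7)] / 9.80 = (46.07 + 52.20) / 9.80 = 10.03 s.
Vertical velocity at impact: v_y = v_y0 − g t = 46.07 − 9.80 × 10.03 = −52.20 m/s.
Speed: |v| = √(vₓ² + v_y²) = √(56.69² + 52.20²) = 77.06 m/s.

77.1 m/s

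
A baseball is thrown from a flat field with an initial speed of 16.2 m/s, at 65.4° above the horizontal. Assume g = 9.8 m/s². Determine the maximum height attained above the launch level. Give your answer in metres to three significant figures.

Components: vₓ = 16.20 cos 65.4° = 6.744 m/s, v_y0 = 16.20 sin 65.4° = 14.73 m/s.
At the apex v_y = 0, so H = v_y0²/(2g) = 14.73²/19.60 = 11.07 m.

11.1 m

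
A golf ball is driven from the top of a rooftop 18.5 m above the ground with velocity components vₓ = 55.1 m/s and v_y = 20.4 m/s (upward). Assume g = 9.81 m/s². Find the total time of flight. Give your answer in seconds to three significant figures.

4.92 s

With up positive and y = 0 at the ground: y(t) = 18.5 + (20.40) t − 4.905 t². Setting y = 0 and taking the positive root: t = [20.40 + √(20.40² + 2·9.81·18.5)] / 9.81 = (20.40 + 27.91) / 9.81 = 4.925 s.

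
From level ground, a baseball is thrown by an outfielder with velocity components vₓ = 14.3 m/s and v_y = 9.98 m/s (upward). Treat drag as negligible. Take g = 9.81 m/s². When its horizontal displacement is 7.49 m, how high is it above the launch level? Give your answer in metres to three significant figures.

Time to reach x = 7.49 m: t = x/vₓ = 7.49/14.30 = 0.5238 s.
Height: y = v_y0 t − ½ g t² = 9.980 × 0.5238 − 4.905 × 0.5238² = 5.227 − 1.346 = 3.882 m.

3.88 m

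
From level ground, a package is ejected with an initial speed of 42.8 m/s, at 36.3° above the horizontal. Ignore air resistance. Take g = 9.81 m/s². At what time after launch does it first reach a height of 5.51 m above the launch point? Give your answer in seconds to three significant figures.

0.227 s

Horizontal component vₓ = 42.80 cos 36.3° = 34.49 m/s; vertical v_y0 = 42.80 sin 36.3° = 25.34 m/s.
Set y = v_y0 t − ½ g t² = 5.51: 4.905 t² − 25.34 t + 5.51 = 0.
t = [25.34 ± √(25.34² − 2·9.81·5.51)] / 9.81 = (25.34 ± 23.11) / 9.81, so t = 0.2275 s or t = 4.938 s.
The first (ascending) time is 0.2275 s.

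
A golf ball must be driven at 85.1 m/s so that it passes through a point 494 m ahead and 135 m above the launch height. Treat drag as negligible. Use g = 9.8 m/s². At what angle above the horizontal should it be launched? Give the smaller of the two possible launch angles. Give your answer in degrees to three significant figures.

Trajectory: y = x tanθ − g x² (1 + tan²θ)/(2v₀²). With x = 494, y = 135, v₀ = 85.1, g = 9.80:
165.1 tan²θ − 494 tanθ + (300.1) = 0.
tanθ = [494 ± √(494² − 4 × 165.1 × (300.1))] / (2 × 165.1) = (494 ± 214.1) / 330.2, giving tanθ = 0.8477 or 2.144.
θ = 40.29° or 65.00°; the smaller is 40.29°.

40.3°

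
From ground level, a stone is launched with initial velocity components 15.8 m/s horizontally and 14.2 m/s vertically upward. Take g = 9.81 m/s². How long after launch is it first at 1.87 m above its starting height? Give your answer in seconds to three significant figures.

Require v_y0 t − ½ g t² = 1.87, i.e. 4.905 t² − 14.20 t + 1.87 = 0.
t = [14.20 ± √(14.20² − 2·9.81·1.87)] / 9.81 = (14.20 ± 12.84) / 9.81, so t = 0.1383 s or t = 2.757 s.
The first (ascending) time is 0.1383 s.

0.138 s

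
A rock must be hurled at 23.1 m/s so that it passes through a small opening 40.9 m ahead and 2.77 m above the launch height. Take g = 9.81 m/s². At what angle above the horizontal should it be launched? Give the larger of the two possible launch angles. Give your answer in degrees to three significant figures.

64.5°

Trajectory: y = x tanθ − g x² (1 + tan²θ)/(2v₀²). With x = 40.9, y = 2.77, v₀ = 23.1, g = 9.81:
15.38 tan²θ − 40.9 tanθ + (18.15) = 0.
tanθ = [40.9 ± √(40.9² − 4 × 15.38 × (18.15))] / (2 × 15.38) = (40.9 ± 23.59) / 30.75, giving tanθ = 0.5627 or 2.097.
θ = 29.37° or 64.51°; the larger is 64.51°.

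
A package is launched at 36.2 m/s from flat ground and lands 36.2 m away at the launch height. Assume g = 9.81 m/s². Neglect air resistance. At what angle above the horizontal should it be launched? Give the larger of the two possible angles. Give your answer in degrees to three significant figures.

R = v₀² sin 2θ / g gives sin 2θ = gR/v₀² = 9.81·36.2/36.2² = 0.2710.
2θ = 15.72° or 180° − 15.72° = 164.3°, so θ = 7.862° or 82.14°.
The larger angle is 82.14°.

82.1°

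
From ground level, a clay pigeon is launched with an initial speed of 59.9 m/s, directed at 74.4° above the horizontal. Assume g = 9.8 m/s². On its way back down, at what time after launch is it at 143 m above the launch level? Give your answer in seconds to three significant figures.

8.23 s

Horizontal component vₓ = 59.90 cos 74.4° = 16.11 m/s; vertical v_y0 = 59.90 sin 74.4° = 57.69 m/s.
Set y = v_y0 t − ½ g t² = 143: 4.900 t² − 57.69 t + 143 = 0.
t = [57.69 ± √(57.69² − 2·9.80·143)] / 9.80 = (57.69 ± 22.93) / 9.80, so t = 3.547 s or t = 8.227 s.
The descending-branch root is 8.227 s.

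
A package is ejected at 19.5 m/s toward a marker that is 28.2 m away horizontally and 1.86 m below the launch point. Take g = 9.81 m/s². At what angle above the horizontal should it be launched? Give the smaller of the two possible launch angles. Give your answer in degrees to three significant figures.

Trajectory: y = x tanθ − g x² (1 + tan²θ)/(2v₀²). With x = 28.2, y = −1.86, v₀ = 19.5, g = 9.81:
10.26 tan²θ − 28.2 tanθ + (8.398) = 0.
tanθ = [28.2 ± √(28.2² − 4 × 10.26 × (8.398))] / (2 × 10.26) = (28.2 ± 21.23) / 20.52, giving tanθ = 0.3398 or 2.409.
θ = 18.77° or 67.46°; the smaller is 18.77°.

18.8°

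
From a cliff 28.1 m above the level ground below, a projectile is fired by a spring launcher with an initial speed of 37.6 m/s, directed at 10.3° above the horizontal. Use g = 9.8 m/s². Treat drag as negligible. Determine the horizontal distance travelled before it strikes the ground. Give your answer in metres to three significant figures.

118 m

Resolve: vₓ = 37.60 cos 10.3° = 36.99 m/s and v_y0 = 37.60 sin 10.3° = 6.723 m/s.
The projectile lands when y = 28.1 + (6.723) t − ½·9.80·t² = 0. Positive root: t = (6.723 + √(6.723² + 2·9.80·28.1)) / 9.80 = (6.723 + 24.41) / 9.80 = 3.177 s.
Horizontal distance: R = vₓ t = 36.99 × 3.177 = 117.5 m.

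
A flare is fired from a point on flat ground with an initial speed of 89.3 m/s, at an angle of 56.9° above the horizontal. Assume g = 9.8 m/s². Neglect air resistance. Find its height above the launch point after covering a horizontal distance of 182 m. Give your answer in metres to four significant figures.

vₓ = 89.30 cos 56.9° = 48.77 m/s; v_y0 = 89.30 sin 56.9° = 74.81 m/s.
x = vₓ t ⇒ t = 182/48.77 = 3.732 s.
Height: y = v_y0 t − ½ g t² = 74.81 × 3.732 − 4.900 × 3.732² = 279.2 − 68.25 = 210.9 m.

210.9 m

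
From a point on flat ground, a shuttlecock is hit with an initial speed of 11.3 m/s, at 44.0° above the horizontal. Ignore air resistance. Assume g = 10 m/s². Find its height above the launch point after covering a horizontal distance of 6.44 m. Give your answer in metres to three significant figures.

3.08 m

vₓ = 11.30 cos 44.0° = 8.129 m/s; v_y0 = 11.30 sin 44.0° = 7.850 m/s.
At x = 6.44 m, t = x/vₓ = 6.44/8.129 = 0.7923 s.
Height: y = v_y0 t − ½ g t² = 7.850 × 0.7923 − 5.000 × 0.7923² = 6.219 − 3.138 = 3.081 m.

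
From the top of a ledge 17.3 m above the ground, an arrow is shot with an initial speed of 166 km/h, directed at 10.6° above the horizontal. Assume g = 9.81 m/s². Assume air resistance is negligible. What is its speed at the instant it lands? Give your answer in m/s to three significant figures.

49.7 m/s

Convert: 166 km/h = 166/3.6 = 46.11 m/s.
Horizontal component vₓ = 46.11 cos 10.6° = 45.32 m/s; vertical v_y0 = 46.11 sin 10.6° = 8.482 m/s.
With up positive and y = 0 at the ground: y(t) = 17.3 + (8.482) t − 4.905 t². Setting y = 0 and taking the positive root: t = [8.482 + √(8.482² + 2·9.81·17.3)] / 9.81 = (8.482 + 20.28) / 9.81 = 2.932 s.
Vertical velocity at impact: v_y = v_y0 − g t = 8.482 − 9.81 × 2.932 = −20.28 m/s.
Speed: |v| = √(vₓ² + v_y²) = √(45.32² + 20.28²) = 49.66 m/s.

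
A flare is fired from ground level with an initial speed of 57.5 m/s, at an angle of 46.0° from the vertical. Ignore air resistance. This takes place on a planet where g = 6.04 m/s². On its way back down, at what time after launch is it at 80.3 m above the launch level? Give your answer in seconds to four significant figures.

Horizontal component vₓ = 57.50 sin 46.0° = 41.36 m/s; vertical v_y0 = 57.50 cos 46.0° = 39.94 m/s.
Require v_y0 t − ½ g t² = 80.3, i.e. 3.020 t² − 39.94 t + 80.3 = 0.
t = [39.94 ± √(39.94² − 2·6.04·80.3)] / 6.04 = (39.94 ± 25.01) / 6.04, so t = 2.473 s or t = 10.75 s.
The descending-branch root is 10.75 s.

10.75 s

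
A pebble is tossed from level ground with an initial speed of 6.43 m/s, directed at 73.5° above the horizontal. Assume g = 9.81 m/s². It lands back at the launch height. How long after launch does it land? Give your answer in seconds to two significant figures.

1.3 s

Horizontal component vₓ = 6.430 cos 73.5° = 1.826 m/s; vertical v_y0 = 6.430 sin 73.5° = 6.165 m/s.
Time of flight on level ground: T = 2 v_y0 / g = 2 × 6.165 / 9.81 = 1.257 s.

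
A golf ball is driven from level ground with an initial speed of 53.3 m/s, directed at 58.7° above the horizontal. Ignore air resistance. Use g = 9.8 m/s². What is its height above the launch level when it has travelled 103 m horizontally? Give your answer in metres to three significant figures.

102 m

Horizontal component vₓ = 53.30 cos 58.7° = 27.69 m/s; vertical v_y0 = 53.30 sin 58.7° = 45.54 m/s.
Time to reach x = 103 m: t = x/vₓ = 103/27.69 = 3.720 s.
Height: y = v_y0 t − ½ g t² = 45.54 × 3.720 − 4.900 × 3.720² = 169.4 − 67.80 = 101.6 m.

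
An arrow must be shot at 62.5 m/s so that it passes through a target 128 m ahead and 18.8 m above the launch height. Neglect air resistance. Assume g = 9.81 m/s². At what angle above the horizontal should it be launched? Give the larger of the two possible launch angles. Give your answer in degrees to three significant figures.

Trajectory: y = x tanθ − g x² (1 + tan²θ)/(2v₀²). With x = 128, y = 18.8, v₀ = 62.5, g = 9.81:
20.57 tan²θ − 128 tanθ + (39.37) = 0.
tanθ = [128 ± √(128² − 4 × 20.57 × (39.37))] / (2 × 20.57) = (128 ± 114.6) / 41.15, giving tanθ = 0.3245 or 5.897.
θ = 17.98° or 80.38°; the larger is 80.38°.

80.4°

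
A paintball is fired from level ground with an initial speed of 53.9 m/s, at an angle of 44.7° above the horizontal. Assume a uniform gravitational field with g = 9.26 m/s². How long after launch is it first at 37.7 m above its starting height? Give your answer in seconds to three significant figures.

Resolve: vₓ = 53.90 cos 44.7° = 38.31 m/s and v_y0 = 53.90 sin 44.7° = 37.91 m/s.
Require v_y0 t − ½ g t² = 37.7, i.e. 4.630 t² − 37.91 t + 37.7 = 0.
Quadratic formula: t = (37.91 ± √739.19) / 9.26 = (37.91 ± 27.19) / 9.26 → t = 1.158 s or 7.030 s.
The first (ascending) time is 1.158 s.

1.16 s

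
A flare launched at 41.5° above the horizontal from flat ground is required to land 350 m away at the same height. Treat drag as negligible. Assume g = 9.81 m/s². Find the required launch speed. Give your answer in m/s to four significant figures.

58.82 m/s

On level ground R = v₀² sin 2θ / g ⇒ v₀ = √(gR / sin 2θ).
v₀ = √(9.81 × 350 / sin 83.00°) = √(3434 / 0.9925) = √3459.3 = 58.82 m/s.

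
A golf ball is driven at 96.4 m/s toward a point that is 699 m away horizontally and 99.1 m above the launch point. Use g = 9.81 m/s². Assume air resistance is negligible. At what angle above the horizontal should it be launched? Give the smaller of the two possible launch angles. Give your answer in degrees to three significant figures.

Trajectory: y = x tanθ − g x² (1 + tan²θ)/(2v₀²). With x = 699, y = 99.1, v₀ = 96.4, g = 9.81:
257.9 tan²θ − 699 tanθ + (357.0) = 0.
tanθ = [699 ± √(699² − 4 × 257.9 × (357.0))] / (2 × 257.9) = (699 ± 346.9) / 515.8, giving tanθ = 0.6827 or 2.028.
θ = 34.32° or 63.75°; the smaller is 34.32°.

34.3°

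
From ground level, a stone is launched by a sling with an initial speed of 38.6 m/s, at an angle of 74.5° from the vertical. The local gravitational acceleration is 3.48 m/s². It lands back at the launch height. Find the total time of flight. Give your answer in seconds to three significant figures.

5.93 s

Components: vₓ = 38.60 sin 74.5° = 37.20 m/s, v_y0 = 38.60 cos 74.5° = 10.32 m/s.
Landing at launch height ⇒ T = 2 v_y0 / g = 2 × 10.32 / 3.48 = 5.928 s.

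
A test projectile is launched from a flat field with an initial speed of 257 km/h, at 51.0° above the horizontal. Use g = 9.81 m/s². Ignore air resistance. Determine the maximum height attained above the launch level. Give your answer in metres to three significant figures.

Convert: 257 km/h = 257/3.6 = 71.39 m/s.
Resolve: vₓ = 71.39 cos 51.0° = 44.93 m/s and v_y0 = 71.39 sin 51.0° = 55.48 m/s.
At the apex v_y = 0, so H = v_y0²/(2g) = 55.48²/19.62 = 156.9 m.

157 m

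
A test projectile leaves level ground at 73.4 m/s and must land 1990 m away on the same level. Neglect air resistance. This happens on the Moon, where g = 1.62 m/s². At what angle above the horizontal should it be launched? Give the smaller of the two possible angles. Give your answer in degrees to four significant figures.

From R = (v₀²/g) sin 2θ: sin 2θ = 1.62 × 1990 / 5387.6 = 0.5984.
2θ = 36.75° or 180° − 36.75° = 143.2°, so θ = 18.38° or 71.62°.
The smaller angle is 18.38°.

18.38°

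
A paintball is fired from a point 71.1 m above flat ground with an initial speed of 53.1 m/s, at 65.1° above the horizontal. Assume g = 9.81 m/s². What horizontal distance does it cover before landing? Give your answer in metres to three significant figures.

249 m

Resolve: vₓ = 53.10 cos 65.1° = 22.36 m/s and v_y0 = 53.10 sin 65.1° = 48.16 m/s.
Vertical motion (up positive, ground at y = 0): 4.905 t² − (48.16) t − 71.1 = 0, so t = (48.16 + √(48.16² + 2·9.81·71.1)) / 9.81 = (48.16 + 60.95) / 9.81 = 11.12 s.
Horizontal distance: R = vₓ t = 22.36 × 11.12 = 248.7 m.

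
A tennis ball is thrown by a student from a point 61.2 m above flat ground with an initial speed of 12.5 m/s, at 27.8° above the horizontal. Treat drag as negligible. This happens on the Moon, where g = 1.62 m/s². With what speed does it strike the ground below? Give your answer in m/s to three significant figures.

vₓ = 12.50 cos 27.8° = 11.06 m/s; v_y0 = 12.50 sin 27.8° = 5.830 m/s.
Vertical motion (up positive, ground at y = 0): 0.8100 t² − (5.830) t − 61.2 = 0, so t = (5.830 + √(5.830² + 2·1.62·61.2)) / 1.62 = (5.830 + 15.24) / 1.62 = 13.01 s.
Vertical velocity at impact: v_y = v_y0 − g t = 5.830 − 1.62 × 13.01 = −15.24 m/s.
Speed: |v| = √(vₓ² + v_y²) = √(11.06² + 15.24²) = 18.83 m/s.

18.8 m/s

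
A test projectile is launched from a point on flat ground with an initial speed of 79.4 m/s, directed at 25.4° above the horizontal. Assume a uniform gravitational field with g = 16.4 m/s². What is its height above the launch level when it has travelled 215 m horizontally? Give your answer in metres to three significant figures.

Horizontal component vₓ = 79.40 cos 25.4° = 71.72 m/s; vertical v_y0 = 79.40 sin 25.4° = 34.06 m/s.
x = vₓ t ⇒ t = 215/71.72 = 2.998 s.
Height: y = v_y0 t − ½ g t² = 34.06 × 2.998 − 8.200 × 2.998² = 102.1 − 73.68 = 28.41 m.

28.4 m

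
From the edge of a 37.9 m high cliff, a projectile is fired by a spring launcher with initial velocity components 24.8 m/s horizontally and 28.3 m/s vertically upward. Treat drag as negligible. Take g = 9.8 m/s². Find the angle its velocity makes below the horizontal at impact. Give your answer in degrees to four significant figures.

57.74°

Vertical motion (up positive, ground at y = 0): 4.900 t² − (28.30) t − 37.9 = 0, so t = (28.30 + √(28.30² + 2·9.80·37.9)) / 9.80 = (28.30 + 39.29) / 9.80 = 6.897 s.
At impact: v_y = v_y0 − g t = −39.29 m/s; vₓ = 24.80 m/s.
Angle below horizontal: arctan(|v_y|/vₓ) = arctan(39.29/24.80) = 57.74°.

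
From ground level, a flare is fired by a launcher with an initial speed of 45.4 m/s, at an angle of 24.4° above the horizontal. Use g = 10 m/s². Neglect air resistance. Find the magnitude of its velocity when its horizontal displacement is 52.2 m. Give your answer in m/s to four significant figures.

Components: vₓ = 45.40 cos 24.4° = 41.35 m/s, v_y0 = 45.40 sin 24.4° = 18.75 m/s.
x = vₓ t ⇒ t = 52.2/41.35 = 1.263 s.
Vertical velocity there: v_y = v_y0 − g t = 18.75 − 10.0 × 1.263 = 6.129 m/s.
Speed: √(vₓ² + v_y²) = √(41.35² + 6.129²) = 41.80 m/s.

41.80 m/s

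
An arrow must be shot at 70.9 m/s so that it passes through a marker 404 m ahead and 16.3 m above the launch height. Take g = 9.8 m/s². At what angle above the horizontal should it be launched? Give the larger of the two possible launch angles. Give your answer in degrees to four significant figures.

Trajectory: y = x tanθ − g x² (1 + tan²θ)/(2v₀²). With x = 404, y = 16.3, v₀ = 70.9, g = 9.80:
159.1 tan²θ − 404 tanθ + (175.4) = 0.
tanθ = [404 ± √(404² − 4 × 159.1 × (175.4))] / (2 × 159.1) = (404 ± 227.1) / 318.2, giving tanθ = 0.5558 or 1.983.
θ = 29.07° or 63.24°; the larger is 63.24°.

63.24°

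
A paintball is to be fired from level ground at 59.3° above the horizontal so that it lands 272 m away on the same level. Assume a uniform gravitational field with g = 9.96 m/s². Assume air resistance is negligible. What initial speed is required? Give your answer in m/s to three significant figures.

Level-ground range: R = v₀² sin(2θ)/g, so v₀ = √(gR / sin 2θ).
v₀ = √(9.96 × 272 / sin 118.6°) = √(2709 / 0.8780) = √3085.6 = 55.55 m/s.

55.5 m/s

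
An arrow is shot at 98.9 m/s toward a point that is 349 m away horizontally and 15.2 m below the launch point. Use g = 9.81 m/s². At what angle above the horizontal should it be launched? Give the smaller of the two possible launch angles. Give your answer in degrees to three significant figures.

Trajectory: y = x tanθ − g x² (1 + tan²θ)/(2v₀²). With x = 349, y = −15.2, v₀ = 98.9, g = 9.81:
61.08 tan²θ − 349 tanθ + (45.88) = 0.
tanθ = [349 ± √(349² − 4 × 61.08 × (45.88))] / (2 × 61.08) = (349 ± 332.6) / 122.2, giving tanθ = 0.1346 or 5.579.
θ = 7.668° or 79.84°; the smaller is 7.668°.

7.67°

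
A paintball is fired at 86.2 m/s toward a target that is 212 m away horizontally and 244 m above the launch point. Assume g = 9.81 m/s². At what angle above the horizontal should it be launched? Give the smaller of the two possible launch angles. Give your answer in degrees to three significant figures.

Trajectory: y = x tanθ − g x² (1 + tan²θ)/(2v₀²). With x = 212, y = 244, v₀ = 86.2, g = 9.81:
29.67 tan²θ − 212 tanθ + (273.7) = 0.
tanθ = [212 ± √(212² − 4 × 29.67 × (273.7))] / (2 × 29.67) = (212 ± 111.7) / 59.34, giving tanθ = 1.691 or 5.454.
θ = 59.40° or 79.61°; the smaller is 59.40°.

59.4°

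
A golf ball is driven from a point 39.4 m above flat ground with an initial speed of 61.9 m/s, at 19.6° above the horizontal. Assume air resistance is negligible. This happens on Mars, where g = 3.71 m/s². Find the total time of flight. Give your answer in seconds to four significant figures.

12.85 s

Horizontal component vₓ = 61.90 cos 19.6° = 58.31 m/s; vertical v_y0 = 61.90 sin 19.6° = 20.76 m/s.
The projectile lands when y = 39.4 + (20.76) t − ½·3.71·t² = 0. Positive root: t = (20.76 + √(20.76² + 2·3.71·39.4)) / 3.71 = (20.76 + 26.90) / 3.71 = 12.85 s.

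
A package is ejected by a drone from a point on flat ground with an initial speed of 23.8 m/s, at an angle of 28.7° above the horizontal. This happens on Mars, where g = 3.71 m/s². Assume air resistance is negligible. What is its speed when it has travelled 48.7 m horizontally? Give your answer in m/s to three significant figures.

vₓ = 23.80 cos 28.7° = 20.88 m/s; v_y0 = 23.80 sin 28.7° = 11.43 m/s.
Time to reach x = 48.7 m: t = x/vₓ = 48.7/20.88 = 2.333 s.
Vertical velocity there: v_y = v_y0 − g t = 11.43 − 3.71 × 2.333 = 2.775 m/s.
Speed: √(vₓ² + v_y²) = √(20.88² + 2.775²) = 21.06 m/s.

21.1 m/s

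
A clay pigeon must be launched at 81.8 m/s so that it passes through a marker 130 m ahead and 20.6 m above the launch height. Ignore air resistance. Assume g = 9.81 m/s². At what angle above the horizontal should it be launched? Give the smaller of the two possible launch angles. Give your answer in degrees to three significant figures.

Trajectory: y = x tanθ − g x² (1 + tan²θ)/(2v₀²). With x = 130, y = 20.6, v₀ = 81.8, g = 9.81:
12.39 tan²θ − 130 tanθ + (32.99) = 0.
tanθ = [130 ± √(130² − 4 × 12.39 × (32.99))] / (2 × 12.39) = (130 ± 123.6) / 24.78, giving tanθ = 0.2602 or 10.23.
θ = 14.59° or 84.42°; the smaller is 14.59°.

14.6°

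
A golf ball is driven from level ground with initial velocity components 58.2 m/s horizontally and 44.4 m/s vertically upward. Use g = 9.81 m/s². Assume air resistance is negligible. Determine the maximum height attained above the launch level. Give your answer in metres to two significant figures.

Peak height H = v_y0² / (2g) = 1971.4 / 19.62 = 100.5 m.

100 m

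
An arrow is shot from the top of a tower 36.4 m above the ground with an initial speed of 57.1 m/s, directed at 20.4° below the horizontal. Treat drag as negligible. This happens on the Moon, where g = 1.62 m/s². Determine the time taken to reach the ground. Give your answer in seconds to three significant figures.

1.71 s

Resolve: vₓ = 57.10 cos 20.4° = 53.52 m/s and v_y0 = −19.90 m/s (downward).
Vertical motion (up positive, ground at y = 0): 0.8100 t² − (−19.90) t − 36.4 = 0, so t = (−19.90 + √(19.90² + 2·1.62·36.4)) / 1.62 = (−19.90 + 22.67) / 1.62 = 1.710 s.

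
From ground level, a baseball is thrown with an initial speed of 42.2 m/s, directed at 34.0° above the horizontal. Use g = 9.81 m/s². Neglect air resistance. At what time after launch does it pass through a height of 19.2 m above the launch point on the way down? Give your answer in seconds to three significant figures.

3.77 s

vₓ = 42.20 cos 34.0° = 34.99 m/s; v_y0 = 42.20 sin 34.0° = 23.60 m/s.
Height y(t) = 23.60 t − 4.905 t² = 19.2 gives 4.905 t² − 23.60 t + 19.2 = 0.
t = [23.60 ± √(23.60² − 2·9.81·19.2)] / 9.81 = (23.60 ± 13.42) / 9.81, so t = 1.037 s or t = 3.774 s.
The descending-branch root is 3.774 s.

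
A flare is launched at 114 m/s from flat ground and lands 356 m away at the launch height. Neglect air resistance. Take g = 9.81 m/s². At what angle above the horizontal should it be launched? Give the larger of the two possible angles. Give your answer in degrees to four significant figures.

82.21°

R = v₀² sin 2θ / g gives sin 2θ = gR/v₀² = 9.81·356/114² = 0.2687.
2θ = 15.59° or 180° − 15.59° = 164.4°, so θ = 7.794° or 82.21°.
The larger angle is 82.21°.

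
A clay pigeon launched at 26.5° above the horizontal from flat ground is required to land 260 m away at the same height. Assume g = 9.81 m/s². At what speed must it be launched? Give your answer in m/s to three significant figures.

56.5 m/s

From R = (v₀² / g) sin 2θ: v₀ = √(gR / sin 2θ).
v₀ = √(9.81 × 260 / sin 53.00°) = √(2551 / 0.7986) = √3193.7 = 56.51 m/s.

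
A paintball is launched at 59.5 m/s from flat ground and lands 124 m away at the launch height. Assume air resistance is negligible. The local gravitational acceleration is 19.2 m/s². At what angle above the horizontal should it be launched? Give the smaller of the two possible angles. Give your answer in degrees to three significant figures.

R = v₀² sin 2θ / g gives sin 2θ = gR/v₀² = 19.2·124/59.5² = 0.6725.
2θ = 42.26° or 180° − 42.26° = 137.7°, so θ = 21.13° or 68.87°.
The smaller angle is 21.13°.

21.1°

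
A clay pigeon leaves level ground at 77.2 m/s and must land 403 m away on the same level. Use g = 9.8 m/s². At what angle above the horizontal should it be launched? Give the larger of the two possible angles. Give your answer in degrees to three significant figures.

Level-ground range R = v₀² sin(2θ)/g ⇒ sin(2θ) = gR/v₀² = 9.80 × 403 / 77.2² = 0.6627.
2θ = 41.50° or 180° − 41.50° = 138.5°, so θ = 20.75° or 69.25°.
The larger angle is 69.25°.

69.2°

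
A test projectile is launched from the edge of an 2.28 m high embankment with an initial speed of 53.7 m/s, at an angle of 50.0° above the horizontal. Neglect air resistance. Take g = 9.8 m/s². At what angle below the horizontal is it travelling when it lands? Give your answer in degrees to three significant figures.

Components: vₓ = 53.70 cos 50.0° = 34.52 m/s, v_y0 = 53.70 sin 50.0° = 41.14 m/s.
With up positive and y = 0 at the ground: y(t) = 2.28 + (41.14) t − 4.900 t². Setting y = 0 and taking the positive root: t = [41.14 + √(41.14² + 2·9.80·2.28)] / 9.80 = (41.14 + 41.68) / 9.80 = 8.450 s.
At impact: v_y = v_y0 − g t = −41.68 m/s; vₓ = 34.52 m/s.
Angle below horizontal: arctan(|v_y|/vₓ) = arctan(41.68/34.52) = 50.37°.

50.4°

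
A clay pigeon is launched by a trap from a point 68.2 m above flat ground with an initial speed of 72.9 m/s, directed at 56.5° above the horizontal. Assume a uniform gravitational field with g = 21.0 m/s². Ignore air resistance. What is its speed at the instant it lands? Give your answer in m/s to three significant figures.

90.4 m/s

Horizontal component vₓ = 72.90 cos 56.5° = 40.24 m/s; vertical v_y0 = 72.90 sin 56.5° = 60.79 m/s.
The projectile lands when y = 68.2 + (60.79) t − ½·21.0·t² = 0. Positive root: t = (60.79 + √(60.79² + 2·21.0·68.2)) / 21.0 = (60.79 + 80.99) / 21.0 = 6.752 s.
Vertical velocity at impact: v_y = v_y0 − g t = 60.79 − 21.0 × 6.752 = −80.99 m/s.
Speed: |v| = √(vₓ² + v_y²) = √(40.24² + 80.99²) = 90.44 m/s.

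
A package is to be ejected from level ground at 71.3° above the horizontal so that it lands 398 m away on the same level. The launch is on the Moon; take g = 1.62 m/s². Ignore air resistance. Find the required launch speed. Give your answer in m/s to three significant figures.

Level-ground range: R = v₀² sin(2θ)/g, so v₀ = √(gR / sin 2θ).
v₀ = √(1.62 × 398 / sin 142.6°) = √(644.8 / 0.6074) = √1061.6 = 32.58 m/s.

32.6 m/s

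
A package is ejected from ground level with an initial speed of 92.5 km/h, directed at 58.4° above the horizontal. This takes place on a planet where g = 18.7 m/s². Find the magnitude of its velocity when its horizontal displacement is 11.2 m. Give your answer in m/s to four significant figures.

14.88 m/s

Convert: 92.5 km/h = 92.5/3.6 = 25.69 m/s.
Components: vₓ = 25.69 cos 58.4° = 13.46 m/s, v_y0 = 25.69 sin 58.4° = 21.88 m/s.
Time to reach x = 11.2 m: t = x/vₓ = 11.2/13.46 = 0.8319 s.
Vertical velocity there: v_y = v_y0 − g t = 21.88 − 18.7 × 0.8319 = 6.329 m/s.
Speed: √(vₓ² + v_y²) = √(13.46² + 6.329²) = 14.88 m/s.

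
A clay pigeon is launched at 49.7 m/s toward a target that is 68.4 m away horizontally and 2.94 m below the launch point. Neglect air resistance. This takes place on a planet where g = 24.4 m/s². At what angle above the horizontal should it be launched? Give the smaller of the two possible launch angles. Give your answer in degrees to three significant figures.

Trajectory: y = x tanθ − g x² (1 + tan²θ)/(2v₀²). With x = 68.4, y = −2.94, v₀ = 49.7, g = 24.4:
23.11 tan²θ − 68.4 tanθ + (20.17) = 0.
tanθ = [68.4 ± √(68.4² − 4 × 23.11 × (20.17))] / (2 × 23.11) = (68.4 ± 53.05) / 46.22, giving tanθ = 0.3321 or 2.628.
θ = 18.37° or 69.17°; the smaller is 18.37°.

18.4°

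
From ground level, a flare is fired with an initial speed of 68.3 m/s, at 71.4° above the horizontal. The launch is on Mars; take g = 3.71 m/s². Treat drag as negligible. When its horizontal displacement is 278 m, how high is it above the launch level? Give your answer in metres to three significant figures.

Resolve: vₓ = 68.30 cos 71.4° = 21.78 m/s and v_y0 = 68.30 sin 71.4° = 64.73 m/s.
x = vₓ t ⇒ t = 278/21.78 = 12.76 s.
Height: y = v_y0 t − ½ g t² = 64.73 × 12.76 − 1.855 × 12.76² = 826.1 − 302.1 = 524.0 m.

524 m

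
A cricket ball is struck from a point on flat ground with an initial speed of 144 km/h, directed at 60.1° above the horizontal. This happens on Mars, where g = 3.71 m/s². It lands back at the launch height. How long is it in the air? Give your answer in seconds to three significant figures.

Convert: 144 km/h = 144/3.6 = 40.00 m/s.
Components: vₓ = 40.00 cos 60.1° = 19.94 m/s, v_y0 = 40.00 sin 60.1° = 34.68 m/s.
Landing at launch height ⇒ T = 2 v_y0 / g = 2 × 34.68 / 3.71 = 18.69 s.

18.7 s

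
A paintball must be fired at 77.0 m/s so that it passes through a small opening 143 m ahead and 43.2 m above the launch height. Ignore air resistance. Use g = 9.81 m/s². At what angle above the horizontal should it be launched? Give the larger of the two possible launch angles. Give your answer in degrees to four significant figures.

Trajectory: y = x tanθ − g x² (1 + tan²θ)/(2v₀²). With x = 143, y = 43.2, v₀ = 77.0, g = 9.81:
16.92 tan²θ − 143 tanθ + (60.12) = 0.
tanθ = [143 ± √(143² − 4 × 16.92 × (60.12))] / (2 × 16.92) = (143 ± 128.0) / 33.83, giving tanθ = 0.4437 or 8.009.
θ = 23.93° or 82.88°; the larger is 82.88°.

82.88°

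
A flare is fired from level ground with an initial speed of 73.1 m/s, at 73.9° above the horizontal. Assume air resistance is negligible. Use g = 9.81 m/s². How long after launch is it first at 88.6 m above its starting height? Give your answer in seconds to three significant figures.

Horizontal component vₓ = 73.10 cos 73.9° = 20.27 m/s; vertical v_y0 = 73.10 sin 73.9° = 70.23 m/s.
Height y(t) = 70.23 t − 4.905 t² = 88.6 gives 4.905 t² − 70.23 t + 88.6 = 0.
t = [70.23 ± √(70.23² − 2·9.81·88.6)] / 9.81 = (70.23 ± 56.52) / 9.81, so t = 1.398 s or t = 12.92 s.
The first (ascending) time is 1.398 s.

1.40 s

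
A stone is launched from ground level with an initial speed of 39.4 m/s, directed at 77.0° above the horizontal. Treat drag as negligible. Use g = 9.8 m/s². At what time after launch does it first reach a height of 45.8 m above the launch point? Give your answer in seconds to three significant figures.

1.47 s

vₓ = 39.40 cos 77.0° = 8.863 m/s; v_y0 = 39.40 sin 77.0° = 38.39 m/s.
Height y(t) = 38.39 t − 4.900 t² = 45.8 gives 4.900 t² − 38.39 t + 45.8 = 0.
t = [38.39 ± √(38.39² − 2·9.80·45.8)] / 9.80 = (38.39 ± 24.00) / 9.80, so t = 1.468 s or t = 6.367 s.
The first (ascending) time is 1.468 s.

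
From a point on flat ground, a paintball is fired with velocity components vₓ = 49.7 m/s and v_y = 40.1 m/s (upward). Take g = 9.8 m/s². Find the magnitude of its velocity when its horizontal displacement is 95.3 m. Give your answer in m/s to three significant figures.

54.1 m/s

At x = 95.3 m, t = x/vₓ = 95.3/49.70 = 1.918 s.
Vertical velocity there: v_y = v_y0 − g t = 40.10 − 9.80 × 1.918 = 21.31 m/s.
Speed: √(vₓ² + v_y²) = √(49.70² + 21.31²) = 54.08 m/s.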